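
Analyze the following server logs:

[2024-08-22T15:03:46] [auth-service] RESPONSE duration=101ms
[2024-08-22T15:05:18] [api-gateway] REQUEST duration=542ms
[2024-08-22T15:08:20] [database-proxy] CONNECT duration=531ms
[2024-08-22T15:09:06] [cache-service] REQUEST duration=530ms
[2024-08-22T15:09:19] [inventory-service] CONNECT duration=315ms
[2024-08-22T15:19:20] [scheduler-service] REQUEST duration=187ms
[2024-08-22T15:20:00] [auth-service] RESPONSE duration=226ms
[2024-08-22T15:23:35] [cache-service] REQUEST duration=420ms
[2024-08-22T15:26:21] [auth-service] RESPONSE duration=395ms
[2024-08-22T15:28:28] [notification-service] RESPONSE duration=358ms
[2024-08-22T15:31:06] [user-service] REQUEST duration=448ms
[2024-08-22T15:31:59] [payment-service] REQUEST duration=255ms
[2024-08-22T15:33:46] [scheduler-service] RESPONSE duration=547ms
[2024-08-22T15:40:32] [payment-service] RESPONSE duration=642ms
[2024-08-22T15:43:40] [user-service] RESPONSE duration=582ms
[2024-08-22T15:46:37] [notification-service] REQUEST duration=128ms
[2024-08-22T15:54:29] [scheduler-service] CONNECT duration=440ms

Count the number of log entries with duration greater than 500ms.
6

To count timeouts:

1. Threshold: 500ms
2. Extract duration from each log entry
3. Count entries where duration > 500
4. Timeout count: 6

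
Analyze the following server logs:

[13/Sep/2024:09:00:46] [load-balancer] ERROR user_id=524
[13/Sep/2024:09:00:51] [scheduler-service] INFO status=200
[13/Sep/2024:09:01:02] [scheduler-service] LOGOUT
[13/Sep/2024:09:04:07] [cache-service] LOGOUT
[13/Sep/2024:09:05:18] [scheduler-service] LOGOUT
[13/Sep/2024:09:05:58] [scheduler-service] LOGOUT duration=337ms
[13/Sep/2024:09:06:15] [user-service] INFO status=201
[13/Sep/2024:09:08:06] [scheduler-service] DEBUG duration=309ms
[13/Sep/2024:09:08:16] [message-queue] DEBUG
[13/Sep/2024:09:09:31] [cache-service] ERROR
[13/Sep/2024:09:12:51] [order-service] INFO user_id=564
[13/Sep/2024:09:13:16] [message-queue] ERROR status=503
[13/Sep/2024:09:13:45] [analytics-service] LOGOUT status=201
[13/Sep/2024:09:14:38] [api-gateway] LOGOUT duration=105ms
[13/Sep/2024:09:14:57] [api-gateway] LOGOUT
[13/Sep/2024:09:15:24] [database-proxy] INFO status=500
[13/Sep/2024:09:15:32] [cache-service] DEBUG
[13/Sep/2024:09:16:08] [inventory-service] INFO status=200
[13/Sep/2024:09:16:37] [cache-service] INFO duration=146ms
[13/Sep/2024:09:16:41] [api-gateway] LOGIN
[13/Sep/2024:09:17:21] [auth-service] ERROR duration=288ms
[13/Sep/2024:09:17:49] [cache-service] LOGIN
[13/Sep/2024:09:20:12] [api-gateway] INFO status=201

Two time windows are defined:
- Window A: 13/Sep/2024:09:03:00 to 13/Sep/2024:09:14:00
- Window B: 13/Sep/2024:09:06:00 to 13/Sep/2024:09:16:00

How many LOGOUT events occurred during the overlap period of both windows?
1

To find overlap events:

1. Window A: 13/Sep/2024:09:03:00 to 13/Sep/2024:09:14:00
2. Window B: 13/Sep/2024:09:06:00 to 13/Sep/2024:09:16:00
3. Overlap period: 13/Sep/2024:09:06:00 to 13/Sep/2024:09:14:00
4. Count LOGOUT events in overlap: 1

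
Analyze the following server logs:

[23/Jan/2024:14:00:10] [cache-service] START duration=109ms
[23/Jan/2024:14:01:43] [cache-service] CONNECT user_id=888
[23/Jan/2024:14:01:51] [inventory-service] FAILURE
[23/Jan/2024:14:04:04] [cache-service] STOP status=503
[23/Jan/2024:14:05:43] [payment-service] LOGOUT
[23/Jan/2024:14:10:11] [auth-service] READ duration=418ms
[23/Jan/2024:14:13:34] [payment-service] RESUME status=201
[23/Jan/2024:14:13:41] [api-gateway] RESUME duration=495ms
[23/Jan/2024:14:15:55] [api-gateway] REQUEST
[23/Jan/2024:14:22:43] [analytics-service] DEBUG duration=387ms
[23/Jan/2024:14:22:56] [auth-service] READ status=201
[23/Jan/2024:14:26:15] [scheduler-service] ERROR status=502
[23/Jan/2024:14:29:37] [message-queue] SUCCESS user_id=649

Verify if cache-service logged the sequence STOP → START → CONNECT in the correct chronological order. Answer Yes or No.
No

To verify sequence order:

1. Find all events in sequence STOP → START → CONNECT for cache-service
2. Extract their timestamps
3. Check if timestamps are in ascending order
4. Result: No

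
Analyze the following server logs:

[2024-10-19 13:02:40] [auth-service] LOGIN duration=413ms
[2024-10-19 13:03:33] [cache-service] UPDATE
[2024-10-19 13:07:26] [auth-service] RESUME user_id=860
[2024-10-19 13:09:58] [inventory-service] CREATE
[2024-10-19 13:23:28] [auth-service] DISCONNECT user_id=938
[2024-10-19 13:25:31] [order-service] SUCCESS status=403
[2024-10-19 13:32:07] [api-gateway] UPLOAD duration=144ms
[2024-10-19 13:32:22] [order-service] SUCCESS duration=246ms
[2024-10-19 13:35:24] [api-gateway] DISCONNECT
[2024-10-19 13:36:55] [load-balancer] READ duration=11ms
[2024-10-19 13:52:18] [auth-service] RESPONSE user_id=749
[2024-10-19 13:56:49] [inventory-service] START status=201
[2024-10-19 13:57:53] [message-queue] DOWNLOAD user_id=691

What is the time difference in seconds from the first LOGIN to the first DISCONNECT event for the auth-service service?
1248

To find the time between events:

1. Locate the first LOGIN event for auth-service: 2024-10-19 13:02:40
2. Locate the first DISCONNECT event for auth-service: 2024-10-19 13:23:28
3. Calculate the difference: 2024-10-19 13:23:28 - 2024-10-19 13:02:40 = 1248 seconds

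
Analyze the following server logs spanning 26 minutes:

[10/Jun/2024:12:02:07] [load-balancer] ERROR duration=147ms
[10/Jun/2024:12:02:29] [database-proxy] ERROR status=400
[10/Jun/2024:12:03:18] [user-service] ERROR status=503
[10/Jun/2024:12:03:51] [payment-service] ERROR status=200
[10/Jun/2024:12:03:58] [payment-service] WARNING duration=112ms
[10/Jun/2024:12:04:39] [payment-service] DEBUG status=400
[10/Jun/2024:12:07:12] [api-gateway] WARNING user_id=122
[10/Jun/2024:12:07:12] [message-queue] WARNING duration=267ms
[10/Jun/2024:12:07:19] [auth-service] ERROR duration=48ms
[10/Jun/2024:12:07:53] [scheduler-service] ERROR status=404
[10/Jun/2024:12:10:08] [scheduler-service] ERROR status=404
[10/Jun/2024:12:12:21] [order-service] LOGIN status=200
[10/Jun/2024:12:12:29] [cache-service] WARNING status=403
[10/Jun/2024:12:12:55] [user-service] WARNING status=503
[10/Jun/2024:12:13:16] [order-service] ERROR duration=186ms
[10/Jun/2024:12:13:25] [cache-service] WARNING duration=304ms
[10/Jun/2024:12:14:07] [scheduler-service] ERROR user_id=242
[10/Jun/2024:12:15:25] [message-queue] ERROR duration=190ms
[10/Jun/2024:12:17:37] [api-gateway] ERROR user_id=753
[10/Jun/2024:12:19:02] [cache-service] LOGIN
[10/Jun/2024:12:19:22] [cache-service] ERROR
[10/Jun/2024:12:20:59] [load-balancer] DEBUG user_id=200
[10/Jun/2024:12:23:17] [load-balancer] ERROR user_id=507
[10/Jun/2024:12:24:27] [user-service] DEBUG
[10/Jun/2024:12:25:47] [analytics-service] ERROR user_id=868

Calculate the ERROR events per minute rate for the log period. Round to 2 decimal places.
0.54

To calculate the rate:

1. Count total ERROR events: 14
2. Total time period: 26 minutes
3. Rate = 14 / 26 = 0.54 events per minute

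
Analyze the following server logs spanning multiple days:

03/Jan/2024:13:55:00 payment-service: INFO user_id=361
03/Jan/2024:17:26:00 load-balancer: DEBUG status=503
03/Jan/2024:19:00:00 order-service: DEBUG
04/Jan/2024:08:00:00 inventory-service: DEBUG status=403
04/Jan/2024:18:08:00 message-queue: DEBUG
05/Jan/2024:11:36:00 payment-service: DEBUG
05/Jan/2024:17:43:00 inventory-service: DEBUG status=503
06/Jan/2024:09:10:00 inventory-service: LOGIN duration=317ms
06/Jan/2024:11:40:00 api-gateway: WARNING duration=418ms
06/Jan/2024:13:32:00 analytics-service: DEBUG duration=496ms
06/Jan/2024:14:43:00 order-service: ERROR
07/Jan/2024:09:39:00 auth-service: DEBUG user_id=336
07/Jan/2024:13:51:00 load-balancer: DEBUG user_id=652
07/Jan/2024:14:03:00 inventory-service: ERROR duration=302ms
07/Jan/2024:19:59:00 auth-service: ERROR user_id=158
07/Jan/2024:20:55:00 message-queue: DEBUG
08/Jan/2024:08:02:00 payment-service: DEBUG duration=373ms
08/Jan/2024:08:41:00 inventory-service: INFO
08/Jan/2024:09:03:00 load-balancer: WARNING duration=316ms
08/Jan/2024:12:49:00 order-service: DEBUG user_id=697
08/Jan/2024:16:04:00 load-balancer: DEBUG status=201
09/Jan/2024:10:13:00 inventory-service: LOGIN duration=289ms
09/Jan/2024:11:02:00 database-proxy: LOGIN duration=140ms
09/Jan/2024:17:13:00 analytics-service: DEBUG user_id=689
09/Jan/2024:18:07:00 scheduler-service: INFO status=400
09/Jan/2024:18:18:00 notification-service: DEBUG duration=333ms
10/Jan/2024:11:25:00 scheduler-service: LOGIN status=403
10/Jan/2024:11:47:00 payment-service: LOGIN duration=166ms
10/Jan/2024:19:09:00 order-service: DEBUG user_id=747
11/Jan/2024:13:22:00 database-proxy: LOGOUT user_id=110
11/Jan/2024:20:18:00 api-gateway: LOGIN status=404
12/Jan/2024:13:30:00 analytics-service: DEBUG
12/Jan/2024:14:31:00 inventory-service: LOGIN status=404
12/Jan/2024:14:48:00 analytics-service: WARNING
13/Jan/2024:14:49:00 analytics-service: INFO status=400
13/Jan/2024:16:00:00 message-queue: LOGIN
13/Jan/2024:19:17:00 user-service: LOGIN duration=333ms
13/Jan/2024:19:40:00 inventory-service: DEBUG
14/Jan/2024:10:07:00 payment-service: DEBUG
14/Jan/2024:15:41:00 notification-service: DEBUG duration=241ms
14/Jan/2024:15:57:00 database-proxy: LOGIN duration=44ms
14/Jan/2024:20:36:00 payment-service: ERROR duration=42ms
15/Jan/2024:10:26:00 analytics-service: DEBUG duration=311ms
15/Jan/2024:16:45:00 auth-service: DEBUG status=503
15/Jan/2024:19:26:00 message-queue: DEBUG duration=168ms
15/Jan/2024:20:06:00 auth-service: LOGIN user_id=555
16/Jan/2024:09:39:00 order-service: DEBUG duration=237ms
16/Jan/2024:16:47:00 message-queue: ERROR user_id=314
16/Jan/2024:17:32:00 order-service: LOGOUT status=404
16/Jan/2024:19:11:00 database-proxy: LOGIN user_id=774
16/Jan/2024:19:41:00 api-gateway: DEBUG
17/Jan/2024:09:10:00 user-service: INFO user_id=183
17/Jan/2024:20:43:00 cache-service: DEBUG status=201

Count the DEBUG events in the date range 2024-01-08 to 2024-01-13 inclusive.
8

To filter by date range:

1. Date range: 2024-01-08 through 2024-01-13, both dates inclusive
2. Filter for DEBUG events whose date falls in this range
3. Count matching events: 8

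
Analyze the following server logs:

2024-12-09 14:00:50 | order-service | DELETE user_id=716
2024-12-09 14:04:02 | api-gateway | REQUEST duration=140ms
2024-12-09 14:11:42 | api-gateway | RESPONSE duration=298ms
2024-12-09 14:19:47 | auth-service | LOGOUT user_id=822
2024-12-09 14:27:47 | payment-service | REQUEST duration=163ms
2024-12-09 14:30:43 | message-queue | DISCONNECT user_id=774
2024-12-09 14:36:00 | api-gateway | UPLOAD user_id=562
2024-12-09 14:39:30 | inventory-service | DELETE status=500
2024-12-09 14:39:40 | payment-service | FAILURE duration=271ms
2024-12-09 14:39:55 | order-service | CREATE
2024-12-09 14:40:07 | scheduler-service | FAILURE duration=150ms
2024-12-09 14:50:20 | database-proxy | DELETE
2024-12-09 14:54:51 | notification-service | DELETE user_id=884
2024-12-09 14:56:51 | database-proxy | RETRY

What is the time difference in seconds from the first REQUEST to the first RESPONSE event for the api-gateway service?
460

To find the time between events:

1. Locate the first REQUEST event for api-gateway: 2024-12-09 14:04:02
2. Locate the first RESPONSE event for api-gateway: 2024-12-09 14:11:42
3. Calculate the difference: 2024-12-09 14:11:42 - 2024-12-09 14:04:02 = 460 seconds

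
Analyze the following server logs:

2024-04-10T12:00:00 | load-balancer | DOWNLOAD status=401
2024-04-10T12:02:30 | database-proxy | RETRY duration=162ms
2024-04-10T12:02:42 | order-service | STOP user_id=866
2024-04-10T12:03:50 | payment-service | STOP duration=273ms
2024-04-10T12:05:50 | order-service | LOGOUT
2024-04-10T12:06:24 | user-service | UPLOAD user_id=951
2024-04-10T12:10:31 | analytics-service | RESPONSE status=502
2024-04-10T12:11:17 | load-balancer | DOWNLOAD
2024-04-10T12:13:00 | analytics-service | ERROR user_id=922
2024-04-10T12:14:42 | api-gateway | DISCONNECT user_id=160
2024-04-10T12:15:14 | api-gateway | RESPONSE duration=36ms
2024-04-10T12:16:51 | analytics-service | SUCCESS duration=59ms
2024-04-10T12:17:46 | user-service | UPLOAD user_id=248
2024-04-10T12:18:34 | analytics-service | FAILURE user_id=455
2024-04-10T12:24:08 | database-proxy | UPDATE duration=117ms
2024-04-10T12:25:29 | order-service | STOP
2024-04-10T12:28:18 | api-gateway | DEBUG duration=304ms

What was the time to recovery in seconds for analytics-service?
231

To calculate recovery time:

1. Find ERROR event for analytics-service: 2024-04-10T12:13:00
2. Find next SUCCESS event for analytics-service: 2024-04-10T12:16:51
3. Recovery time: 2024-04-10T12:16:51 - 2024-04-10T12:13:00 = 231 seconds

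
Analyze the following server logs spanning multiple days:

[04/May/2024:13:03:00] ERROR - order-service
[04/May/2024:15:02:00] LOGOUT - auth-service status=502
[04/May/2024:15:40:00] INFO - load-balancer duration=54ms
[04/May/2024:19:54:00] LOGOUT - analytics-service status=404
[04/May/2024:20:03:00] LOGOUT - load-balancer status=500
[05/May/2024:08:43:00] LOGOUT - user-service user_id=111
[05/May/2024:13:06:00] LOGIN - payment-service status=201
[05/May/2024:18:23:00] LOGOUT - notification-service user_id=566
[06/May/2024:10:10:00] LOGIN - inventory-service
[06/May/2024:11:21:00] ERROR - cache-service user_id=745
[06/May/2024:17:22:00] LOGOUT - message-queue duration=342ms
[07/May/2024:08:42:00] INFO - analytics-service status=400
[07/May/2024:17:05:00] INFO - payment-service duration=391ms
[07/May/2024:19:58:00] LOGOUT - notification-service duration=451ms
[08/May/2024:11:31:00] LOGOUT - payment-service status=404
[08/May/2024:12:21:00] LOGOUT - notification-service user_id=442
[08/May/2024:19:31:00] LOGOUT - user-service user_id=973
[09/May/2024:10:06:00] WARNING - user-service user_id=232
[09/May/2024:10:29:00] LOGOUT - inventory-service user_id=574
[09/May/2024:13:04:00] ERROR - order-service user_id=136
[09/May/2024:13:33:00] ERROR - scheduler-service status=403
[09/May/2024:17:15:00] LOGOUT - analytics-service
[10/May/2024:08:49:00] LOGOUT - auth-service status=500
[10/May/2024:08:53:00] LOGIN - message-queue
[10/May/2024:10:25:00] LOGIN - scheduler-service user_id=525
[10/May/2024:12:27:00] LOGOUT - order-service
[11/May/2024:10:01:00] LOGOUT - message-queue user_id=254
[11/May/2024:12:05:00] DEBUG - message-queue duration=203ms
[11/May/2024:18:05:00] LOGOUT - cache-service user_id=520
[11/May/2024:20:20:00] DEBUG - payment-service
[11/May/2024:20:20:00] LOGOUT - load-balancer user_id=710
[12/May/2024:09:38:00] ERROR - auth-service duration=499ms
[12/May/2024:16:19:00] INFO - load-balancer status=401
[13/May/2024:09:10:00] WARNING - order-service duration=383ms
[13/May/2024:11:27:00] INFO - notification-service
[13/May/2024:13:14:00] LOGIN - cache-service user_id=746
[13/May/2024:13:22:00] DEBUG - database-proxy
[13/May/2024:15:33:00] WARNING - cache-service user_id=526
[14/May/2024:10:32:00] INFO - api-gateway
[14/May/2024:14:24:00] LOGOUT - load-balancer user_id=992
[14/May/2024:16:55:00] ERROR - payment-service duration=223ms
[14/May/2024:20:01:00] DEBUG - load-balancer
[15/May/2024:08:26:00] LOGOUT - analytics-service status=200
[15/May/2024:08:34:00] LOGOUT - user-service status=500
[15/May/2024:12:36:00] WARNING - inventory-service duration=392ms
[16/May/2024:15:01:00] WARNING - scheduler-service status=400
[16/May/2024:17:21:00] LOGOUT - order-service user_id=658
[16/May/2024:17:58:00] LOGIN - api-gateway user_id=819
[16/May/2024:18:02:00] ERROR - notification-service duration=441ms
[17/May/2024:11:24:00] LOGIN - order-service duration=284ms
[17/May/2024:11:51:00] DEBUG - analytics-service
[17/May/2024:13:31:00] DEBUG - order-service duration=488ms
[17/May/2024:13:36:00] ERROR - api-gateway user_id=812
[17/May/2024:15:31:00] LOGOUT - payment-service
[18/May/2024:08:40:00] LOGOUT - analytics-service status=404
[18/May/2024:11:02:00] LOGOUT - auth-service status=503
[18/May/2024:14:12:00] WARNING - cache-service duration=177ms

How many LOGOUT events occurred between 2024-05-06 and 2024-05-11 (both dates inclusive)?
12

To filter by date range:

1. Date range: 2024-05-06 through 2024-05-11, both dates inclusive
2. Filter for LOGOUT events whose date falls in this range
3. Count matching events: 12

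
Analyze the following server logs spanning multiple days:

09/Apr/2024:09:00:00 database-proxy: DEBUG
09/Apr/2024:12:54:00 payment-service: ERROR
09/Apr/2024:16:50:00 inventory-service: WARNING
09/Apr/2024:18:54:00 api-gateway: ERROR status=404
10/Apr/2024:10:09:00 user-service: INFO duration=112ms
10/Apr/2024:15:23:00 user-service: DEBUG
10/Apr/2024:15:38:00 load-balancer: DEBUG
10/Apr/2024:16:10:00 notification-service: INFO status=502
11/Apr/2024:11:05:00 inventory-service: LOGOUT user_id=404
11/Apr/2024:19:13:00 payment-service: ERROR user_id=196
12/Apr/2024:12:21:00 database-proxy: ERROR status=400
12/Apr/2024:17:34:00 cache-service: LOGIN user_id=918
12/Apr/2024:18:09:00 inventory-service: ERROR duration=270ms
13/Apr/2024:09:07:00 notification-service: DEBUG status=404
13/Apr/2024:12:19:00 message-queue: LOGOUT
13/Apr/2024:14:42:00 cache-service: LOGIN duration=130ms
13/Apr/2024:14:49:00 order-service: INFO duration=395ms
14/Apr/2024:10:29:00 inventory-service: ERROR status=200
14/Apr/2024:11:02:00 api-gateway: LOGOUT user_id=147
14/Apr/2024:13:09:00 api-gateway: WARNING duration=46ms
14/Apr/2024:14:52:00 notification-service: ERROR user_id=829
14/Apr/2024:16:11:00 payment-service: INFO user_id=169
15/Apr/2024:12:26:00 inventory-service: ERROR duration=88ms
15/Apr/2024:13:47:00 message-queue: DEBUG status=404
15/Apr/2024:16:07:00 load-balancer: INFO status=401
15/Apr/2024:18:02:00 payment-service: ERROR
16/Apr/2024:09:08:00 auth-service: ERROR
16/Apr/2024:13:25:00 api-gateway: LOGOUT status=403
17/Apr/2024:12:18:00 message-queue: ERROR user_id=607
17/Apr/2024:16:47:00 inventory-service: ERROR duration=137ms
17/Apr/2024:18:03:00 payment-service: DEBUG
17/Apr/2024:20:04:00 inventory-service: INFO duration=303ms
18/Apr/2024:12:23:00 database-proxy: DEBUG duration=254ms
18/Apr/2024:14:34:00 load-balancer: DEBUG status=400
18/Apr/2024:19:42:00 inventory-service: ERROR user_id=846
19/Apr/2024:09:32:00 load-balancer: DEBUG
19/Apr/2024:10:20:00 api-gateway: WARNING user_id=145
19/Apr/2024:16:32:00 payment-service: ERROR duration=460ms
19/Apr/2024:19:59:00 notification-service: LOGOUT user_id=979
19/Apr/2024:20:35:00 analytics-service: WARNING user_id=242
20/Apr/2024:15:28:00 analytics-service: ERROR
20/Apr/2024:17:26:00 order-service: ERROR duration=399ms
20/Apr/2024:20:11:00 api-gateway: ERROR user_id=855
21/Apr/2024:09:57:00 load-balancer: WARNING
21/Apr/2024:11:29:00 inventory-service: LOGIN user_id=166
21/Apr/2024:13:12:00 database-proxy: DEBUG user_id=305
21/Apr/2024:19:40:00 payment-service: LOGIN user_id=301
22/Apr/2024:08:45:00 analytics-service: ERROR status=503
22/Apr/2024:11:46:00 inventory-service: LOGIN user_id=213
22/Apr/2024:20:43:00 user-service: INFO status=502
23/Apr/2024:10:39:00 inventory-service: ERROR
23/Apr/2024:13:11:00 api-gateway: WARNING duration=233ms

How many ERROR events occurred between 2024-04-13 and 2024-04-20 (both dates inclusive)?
12

To filter by date range:

1. Date range: 2024-04-13 through 2024-04-20, both dates inclusive
2. Filter for ERROR events whose date falls in this range
3. Count matching events: 12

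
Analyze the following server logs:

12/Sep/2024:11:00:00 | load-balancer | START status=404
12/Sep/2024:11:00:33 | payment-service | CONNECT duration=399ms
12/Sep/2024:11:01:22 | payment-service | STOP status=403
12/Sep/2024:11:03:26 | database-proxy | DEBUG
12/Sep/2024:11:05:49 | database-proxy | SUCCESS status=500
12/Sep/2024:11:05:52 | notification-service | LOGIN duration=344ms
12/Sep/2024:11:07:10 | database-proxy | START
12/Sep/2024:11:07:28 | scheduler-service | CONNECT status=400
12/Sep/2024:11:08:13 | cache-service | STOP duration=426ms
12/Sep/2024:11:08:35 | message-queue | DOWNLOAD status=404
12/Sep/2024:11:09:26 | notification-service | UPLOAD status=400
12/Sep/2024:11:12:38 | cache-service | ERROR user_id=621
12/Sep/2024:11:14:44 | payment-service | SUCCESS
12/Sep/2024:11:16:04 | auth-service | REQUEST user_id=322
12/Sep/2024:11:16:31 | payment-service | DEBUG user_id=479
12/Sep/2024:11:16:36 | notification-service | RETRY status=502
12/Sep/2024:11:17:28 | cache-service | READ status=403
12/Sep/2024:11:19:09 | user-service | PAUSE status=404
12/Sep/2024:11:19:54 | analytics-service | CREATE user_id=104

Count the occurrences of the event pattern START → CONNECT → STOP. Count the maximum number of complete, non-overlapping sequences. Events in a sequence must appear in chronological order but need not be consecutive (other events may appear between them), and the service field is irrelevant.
2

To count sequences:

1. Look for pattern: START → CONNECT → STOP
2. Greedily scan the log in chronological order, matching each sequence element in turn (ignoring service)
3. Each time the full pattern completes, increment the count and restart matching from the next event
4. Complete non-overlapping sequences found: 2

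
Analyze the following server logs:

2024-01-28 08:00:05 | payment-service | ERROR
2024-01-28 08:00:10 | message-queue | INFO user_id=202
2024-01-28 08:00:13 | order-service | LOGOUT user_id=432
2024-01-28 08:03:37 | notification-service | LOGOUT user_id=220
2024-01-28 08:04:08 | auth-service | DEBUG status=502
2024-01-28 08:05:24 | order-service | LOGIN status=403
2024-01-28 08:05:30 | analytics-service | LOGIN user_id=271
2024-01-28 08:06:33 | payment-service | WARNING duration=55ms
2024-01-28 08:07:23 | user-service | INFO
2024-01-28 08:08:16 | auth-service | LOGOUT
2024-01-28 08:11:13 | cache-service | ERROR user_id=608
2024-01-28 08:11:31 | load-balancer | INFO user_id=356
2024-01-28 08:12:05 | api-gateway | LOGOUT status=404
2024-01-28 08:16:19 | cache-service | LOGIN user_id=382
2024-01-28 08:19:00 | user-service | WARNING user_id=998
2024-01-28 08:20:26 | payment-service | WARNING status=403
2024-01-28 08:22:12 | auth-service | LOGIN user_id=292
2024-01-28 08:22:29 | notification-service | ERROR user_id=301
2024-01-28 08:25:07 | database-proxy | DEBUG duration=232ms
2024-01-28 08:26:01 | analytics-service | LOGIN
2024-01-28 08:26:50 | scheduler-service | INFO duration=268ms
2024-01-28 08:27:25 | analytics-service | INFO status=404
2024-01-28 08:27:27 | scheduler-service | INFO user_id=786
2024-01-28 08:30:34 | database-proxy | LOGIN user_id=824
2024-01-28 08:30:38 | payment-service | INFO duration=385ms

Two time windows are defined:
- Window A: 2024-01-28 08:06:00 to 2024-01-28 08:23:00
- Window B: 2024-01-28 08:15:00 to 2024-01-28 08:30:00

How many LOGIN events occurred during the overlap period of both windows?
2

To find overlap events:

1. Window A: 2024-01-28 08:06:00 to 2024-01-28 08:23:00
2. Window B: 2024-01-28 08:15:00 to 2024-01-28 08:30:00
3. Overlap period: 2024-01-28 08:15:00 to 2024-01-28 08:23:00
4. Count LOGIN events in overlap: 2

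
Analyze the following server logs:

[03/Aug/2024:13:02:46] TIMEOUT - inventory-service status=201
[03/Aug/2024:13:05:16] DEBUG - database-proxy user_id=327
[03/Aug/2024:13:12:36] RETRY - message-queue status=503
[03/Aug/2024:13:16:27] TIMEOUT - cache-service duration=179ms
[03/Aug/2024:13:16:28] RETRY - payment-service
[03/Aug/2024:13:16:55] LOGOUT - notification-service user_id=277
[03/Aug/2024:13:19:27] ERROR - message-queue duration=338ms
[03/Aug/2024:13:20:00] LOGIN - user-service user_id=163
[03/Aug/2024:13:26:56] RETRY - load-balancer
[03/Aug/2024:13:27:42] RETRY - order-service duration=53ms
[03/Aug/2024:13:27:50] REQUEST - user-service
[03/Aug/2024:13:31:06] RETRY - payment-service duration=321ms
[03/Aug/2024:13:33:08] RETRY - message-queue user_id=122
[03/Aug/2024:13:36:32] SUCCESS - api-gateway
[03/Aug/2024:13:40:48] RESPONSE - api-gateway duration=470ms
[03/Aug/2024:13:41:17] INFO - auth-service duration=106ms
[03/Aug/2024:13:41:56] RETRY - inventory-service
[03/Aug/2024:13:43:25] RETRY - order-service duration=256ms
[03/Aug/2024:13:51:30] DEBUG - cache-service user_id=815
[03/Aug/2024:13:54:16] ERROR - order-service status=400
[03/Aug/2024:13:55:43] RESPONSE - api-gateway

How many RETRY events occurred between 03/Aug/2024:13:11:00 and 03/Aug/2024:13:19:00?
2

To count events in the time window:

1. Window boundaries: 03/Aug/2024:13:11:00 to 03/Aug/2024:13:19:00
2. Filter for RETRY events within this window
3. Count matching events: 2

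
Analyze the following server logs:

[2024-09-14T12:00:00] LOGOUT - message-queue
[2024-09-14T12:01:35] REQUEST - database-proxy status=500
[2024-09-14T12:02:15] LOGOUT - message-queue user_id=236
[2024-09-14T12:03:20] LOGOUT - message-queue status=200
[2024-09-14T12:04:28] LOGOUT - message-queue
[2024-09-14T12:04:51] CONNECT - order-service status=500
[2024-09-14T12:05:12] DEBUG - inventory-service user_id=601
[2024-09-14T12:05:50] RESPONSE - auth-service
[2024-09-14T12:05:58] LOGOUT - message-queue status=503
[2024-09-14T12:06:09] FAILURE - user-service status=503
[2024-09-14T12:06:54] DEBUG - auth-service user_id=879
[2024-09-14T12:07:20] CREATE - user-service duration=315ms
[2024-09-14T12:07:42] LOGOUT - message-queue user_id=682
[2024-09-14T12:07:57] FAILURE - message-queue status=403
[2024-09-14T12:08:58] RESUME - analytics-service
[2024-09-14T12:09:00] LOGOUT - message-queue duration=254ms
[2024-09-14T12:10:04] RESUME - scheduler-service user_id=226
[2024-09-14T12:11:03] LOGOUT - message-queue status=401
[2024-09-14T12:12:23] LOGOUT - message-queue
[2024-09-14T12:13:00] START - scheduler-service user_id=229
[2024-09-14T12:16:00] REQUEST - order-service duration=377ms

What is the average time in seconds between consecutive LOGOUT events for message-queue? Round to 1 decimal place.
92.9

To calculate average interval:

1. Find all LOGOUT events for message-queue in order
2. Calculate time gaps between consecutive events
3. Compute mean of gaps: 743 / 8 = 92.9 seconds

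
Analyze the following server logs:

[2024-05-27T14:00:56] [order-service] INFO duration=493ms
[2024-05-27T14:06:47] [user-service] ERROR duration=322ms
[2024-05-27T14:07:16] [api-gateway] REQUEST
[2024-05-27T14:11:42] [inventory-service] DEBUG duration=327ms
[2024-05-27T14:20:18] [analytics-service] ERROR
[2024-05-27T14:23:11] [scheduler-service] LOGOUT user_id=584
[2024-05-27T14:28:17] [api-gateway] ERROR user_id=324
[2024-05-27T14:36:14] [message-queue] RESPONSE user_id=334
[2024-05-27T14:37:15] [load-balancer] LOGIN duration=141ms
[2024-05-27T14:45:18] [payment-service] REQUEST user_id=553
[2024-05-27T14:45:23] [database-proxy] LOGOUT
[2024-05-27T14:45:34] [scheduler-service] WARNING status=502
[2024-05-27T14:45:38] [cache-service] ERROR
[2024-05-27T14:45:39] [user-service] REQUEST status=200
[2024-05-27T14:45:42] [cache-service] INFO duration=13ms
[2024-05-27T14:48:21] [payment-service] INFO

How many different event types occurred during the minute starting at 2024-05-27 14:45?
5

To count unique event types:

1. Filter events in the minute starting at 2024-05-27 14:45
2. Extract event types from matching entries
3. Count unique types: 5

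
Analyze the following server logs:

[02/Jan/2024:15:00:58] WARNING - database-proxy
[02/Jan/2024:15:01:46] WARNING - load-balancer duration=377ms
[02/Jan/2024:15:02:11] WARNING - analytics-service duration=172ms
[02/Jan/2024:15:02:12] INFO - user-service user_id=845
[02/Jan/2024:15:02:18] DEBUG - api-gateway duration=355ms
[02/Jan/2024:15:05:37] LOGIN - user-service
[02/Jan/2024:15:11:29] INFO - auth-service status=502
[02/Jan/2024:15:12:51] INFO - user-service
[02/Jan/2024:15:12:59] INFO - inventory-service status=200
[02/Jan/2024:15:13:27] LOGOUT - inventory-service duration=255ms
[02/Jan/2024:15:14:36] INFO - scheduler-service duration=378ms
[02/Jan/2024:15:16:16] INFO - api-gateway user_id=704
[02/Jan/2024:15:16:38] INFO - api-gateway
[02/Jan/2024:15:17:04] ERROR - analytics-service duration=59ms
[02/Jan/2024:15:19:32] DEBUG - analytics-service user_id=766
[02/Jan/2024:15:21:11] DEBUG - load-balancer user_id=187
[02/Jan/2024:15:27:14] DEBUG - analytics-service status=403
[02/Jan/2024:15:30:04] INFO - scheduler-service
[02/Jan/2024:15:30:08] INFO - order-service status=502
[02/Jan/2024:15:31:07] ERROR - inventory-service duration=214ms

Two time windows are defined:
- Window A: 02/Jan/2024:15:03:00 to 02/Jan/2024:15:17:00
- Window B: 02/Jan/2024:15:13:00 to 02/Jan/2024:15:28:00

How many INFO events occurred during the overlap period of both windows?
3

To find overlap events:

1. Window A: 02/Jan/2024:15:03:00 to 02/Jan/2024:15:17:00
2. Window B: 02/Jan/2024:15:13:00 to 02/Jan/2024:15:28:00
3. Overlap period: 02/Jan/2024:15:13:00 to 02/Jan/2024:15:17:00
4. Count INFO events in overlap: 3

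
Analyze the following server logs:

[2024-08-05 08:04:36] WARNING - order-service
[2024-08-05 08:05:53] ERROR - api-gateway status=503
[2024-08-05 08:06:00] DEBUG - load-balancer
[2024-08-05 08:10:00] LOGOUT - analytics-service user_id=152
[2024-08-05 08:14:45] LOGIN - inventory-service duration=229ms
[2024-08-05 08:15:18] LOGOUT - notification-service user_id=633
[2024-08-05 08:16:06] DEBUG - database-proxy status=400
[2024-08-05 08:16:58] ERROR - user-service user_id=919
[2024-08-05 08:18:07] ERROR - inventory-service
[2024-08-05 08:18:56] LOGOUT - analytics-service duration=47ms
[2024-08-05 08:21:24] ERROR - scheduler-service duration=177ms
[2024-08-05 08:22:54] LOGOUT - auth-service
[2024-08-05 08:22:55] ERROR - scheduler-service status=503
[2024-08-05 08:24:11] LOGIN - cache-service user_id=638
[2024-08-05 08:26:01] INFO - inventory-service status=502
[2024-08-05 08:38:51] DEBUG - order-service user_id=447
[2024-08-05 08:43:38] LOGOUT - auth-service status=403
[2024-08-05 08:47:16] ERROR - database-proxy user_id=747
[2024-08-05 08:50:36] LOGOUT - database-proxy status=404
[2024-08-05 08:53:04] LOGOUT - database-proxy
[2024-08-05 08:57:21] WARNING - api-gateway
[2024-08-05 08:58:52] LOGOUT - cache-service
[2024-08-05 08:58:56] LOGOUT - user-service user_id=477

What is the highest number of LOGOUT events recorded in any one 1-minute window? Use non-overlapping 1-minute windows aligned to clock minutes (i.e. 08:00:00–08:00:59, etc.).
2

To find the burst window:

1. Divide the log period into non-overlapping 1-minute windows starting at 08:00
2. Count LOGOUT events in each window
3. Find the window with maximum count
4. Maximum events in a window: 2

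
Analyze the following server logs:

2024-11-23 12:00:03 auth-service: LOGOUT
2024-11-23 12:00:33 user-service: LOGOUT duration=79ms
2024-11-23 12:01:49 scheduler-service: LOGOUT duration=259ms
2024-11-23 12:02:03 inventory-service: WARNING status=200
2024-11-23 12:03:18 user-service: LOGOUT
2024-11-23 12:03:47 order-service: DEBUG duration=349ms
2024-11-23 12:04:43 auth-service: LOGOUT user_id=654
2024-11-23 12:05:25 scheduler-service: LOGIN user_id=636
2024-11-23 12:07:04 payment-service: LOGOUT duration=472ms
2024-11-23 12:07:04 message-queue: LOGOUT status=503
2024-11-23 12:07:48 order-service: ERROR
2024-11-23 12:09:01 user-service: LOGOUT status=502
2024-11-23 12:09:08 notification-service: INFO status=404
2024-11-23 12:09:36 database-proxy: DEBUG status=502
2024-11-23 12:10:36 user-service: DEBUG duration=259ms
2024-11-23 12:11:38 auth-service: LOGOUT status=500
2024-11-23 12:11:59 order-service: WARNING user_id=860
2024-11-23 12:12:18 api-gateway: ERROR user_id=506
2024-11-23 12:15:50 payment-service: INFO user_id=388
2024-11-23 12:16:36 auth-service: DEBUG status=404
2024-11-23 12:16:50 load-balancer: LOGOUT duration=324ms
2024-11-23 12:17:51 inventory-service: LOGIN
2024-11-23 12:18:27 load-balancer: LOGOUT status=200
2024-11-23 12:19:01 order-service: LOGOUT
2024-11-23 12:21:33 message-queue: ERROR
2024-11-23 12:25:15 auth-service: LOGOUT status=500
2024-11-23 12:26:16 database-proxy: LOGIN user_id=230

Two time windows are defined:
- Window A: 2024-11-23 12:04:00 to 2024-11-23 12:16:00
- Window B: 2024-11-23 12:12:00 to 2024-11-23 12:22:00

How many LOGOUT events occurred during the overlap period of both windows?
0

To find overlap events:

1. Window A: 2024-11-23 12:04:00 to 2024-11-23 12:16:00
2. Window B: 2024-11-23 12:12:00 to 2024-11-23 12:22:00
3. Overlap period: 2024-11-23 12:12:00 to 2024-11-23 12:16:00
4. Count LOGOUT events in overlap: 0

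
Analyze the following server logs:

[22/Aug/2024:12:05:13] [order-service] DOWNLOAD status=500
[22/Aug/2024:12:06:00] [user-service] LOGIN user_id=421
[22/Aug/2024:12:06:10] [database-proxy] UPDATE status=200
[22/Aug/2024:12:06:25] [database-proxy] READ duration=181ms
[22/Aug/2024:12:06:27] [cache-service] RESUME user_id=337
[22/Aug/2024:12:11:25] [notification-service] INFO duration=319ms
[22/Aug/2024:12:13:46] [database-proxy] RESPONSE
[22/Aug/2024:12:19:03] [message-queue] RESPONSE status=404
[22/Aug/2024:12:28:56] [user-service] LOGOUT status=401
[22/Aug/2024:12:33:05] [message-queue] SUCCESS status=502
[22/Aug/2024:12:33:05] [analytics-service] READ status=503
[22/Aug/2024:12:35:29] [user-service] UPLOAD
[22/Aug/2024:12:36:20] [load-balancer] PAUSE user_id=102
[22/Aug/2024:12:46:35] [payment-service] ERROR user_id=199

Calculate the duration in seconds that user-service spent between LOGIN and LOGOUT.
1376

To calculate state duration:

1. Find LOGIN event for user-service: 22/Aug/2024:12:06:00
2. Find LOGOUT event for user-service: 22/Aug/2024:12:28:56
3. Calculate duration: 22/Aug/2024:12:28:56 - 22/Aug/2024:12:06:00 = 1376 seconds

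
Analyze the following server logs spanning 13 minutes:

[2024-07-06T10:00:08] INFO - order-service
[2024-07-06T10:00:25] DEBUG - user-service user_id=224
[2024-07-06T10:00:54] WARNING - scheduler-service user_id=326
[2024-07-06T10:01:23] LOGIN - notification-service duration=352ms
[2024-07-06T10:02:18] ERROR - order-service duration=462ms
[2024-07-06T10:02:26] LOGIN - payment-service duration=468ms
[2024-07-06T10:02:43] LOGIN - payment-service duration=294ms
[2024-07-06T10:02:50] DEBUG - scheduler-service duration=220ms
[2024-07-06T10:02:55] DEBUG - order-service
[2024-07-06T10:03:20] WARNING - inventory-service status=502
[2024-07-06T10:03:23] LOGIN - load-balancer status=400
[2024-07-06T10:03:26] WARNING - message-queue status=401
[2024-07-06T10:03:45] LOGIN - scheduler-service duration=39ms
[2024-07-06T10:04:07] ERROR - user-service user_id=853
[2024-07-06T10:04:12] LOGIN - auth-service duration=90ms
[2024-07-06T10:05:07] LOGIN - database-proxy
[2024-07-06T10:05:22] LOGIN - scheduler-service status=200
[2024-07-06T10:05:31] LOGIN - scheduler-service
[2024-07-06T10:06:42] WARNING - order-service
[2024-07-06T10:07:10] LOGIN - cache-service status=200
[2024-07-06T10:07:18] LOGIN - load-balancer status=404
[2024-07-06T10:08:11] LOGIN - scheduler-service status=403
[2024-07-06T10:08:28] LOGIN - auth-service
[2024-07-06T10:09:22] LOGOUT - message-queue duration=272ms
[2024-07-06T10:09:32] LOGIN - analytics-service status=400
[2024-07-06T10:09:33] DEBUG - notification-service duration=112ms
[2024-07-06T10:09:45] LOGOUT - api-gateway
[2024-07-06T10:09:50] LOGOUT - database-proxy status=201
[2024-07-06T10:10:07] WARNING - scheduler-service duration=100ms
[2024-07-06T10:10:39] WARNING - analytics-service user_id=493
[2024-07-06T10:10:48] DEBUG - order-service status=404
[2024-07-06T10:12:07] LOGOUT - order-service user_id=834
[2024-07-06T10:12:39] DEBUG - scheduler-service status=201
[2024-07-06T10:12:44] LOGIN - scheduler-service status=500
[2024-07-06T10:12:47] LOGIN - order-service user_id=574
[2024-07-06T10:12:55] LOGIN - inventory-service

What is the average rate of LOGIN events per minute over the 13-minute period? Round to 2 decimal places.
1.31

To calculate the rate:

1. Count total LOGIN events: 17
2. Total time period: 13 minutes
3. Rate = 17 / 13 = 1.31 events per minute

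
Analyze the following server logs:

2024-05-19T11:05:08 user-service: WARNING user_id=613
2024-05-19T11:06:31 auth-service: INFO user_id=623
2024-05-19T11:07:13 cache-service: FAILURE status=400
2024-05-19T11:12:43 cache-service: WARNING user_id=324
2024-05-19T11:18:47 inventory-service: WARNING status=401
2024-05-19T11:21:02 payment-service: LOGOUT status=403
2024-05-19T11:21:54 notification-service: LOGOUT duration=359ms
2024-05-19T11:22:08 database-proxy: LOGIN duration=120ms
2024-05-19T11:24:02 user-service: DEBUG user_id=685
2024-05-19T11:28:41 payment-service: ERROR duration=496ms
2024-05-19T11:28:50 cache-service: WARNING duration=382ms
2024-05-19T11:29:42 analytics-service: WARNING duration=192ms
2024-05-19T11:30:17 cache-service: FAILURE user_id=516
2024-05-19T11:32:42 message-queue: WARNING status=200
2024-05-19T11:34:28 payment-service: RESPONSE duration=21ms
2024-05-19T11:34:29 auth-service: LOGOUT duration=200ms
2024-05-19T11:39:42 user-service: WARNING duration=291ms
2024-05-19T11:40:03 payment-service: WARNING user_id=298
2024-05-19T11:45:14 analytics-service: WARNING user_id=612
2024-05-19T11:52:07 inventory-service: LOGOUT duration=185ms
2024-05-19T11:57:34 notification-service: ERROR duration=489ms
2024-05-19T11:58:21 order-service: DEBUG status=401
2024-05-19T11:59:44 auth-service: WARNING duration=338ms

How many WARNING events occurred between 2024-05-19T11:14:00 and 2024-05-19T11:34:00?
4

To count events in the time window:

1. Window boundaries: 2024-05-19T11:14:00 to 2024-05-19T11:34:00
2. Filter for WARNING events within this window
3. Count matching events: 4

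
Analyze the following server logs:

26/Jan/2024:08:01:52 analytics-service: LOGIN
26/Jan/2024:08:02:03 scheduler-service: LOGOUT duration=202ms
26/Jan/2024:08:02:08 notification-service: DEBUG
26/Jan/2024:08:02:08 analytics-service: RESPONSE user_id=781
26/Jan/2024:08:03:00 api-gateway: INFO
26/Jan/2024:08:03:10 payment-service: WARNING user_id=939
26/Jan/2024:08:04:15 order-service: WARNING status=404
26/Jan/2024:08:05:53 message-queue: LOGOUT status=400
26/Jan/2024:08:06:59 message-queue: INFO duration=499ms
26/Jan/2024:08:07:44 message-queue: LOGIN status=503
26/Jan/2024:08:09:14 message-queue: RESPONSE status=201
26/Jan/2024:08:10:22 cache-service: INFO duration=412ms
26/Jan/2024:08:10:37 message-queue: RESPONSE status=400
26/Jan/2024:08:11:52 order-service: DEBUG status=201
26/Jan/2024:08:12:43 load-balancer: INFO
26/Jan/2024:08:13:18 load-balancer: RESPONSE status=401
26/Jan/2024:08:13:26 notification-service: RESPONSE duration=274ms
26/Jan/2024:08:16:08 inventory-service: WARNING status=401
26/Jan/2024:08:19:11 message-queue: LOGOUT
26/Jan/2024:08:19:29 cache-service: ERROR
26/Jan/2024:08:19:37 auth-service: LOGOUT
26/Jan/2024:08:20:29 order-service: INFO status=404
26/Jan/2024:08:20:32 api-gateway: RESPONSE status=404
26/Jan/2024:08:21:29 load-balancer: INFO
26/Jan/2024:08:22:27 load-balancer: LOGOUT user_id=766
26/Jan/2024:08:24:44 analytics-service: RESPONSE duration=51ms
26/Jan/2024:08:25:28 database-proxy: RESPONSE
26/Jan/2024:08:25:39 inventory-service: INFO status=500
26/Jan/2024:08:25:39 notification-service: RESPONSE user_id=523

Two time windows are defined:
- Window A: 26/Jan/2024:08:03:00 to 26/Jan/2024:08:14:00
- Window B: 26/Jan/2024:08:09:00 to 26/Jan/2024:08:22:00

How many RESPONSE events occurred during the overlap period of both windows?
4

To find overlap events:

1. Window A: 26/Jan/2024:08:03:00 to 26/Jan/2024:08:14:00
2. Window B: 26/Jan/2024:08:09:00 to 26/Jan/2024:08:22:00
3. Overlap period: 26/Jan/2024:08:09:00 to 26/Jan/2024:08:14:00
4. Count RESPONSE events in overlap: 4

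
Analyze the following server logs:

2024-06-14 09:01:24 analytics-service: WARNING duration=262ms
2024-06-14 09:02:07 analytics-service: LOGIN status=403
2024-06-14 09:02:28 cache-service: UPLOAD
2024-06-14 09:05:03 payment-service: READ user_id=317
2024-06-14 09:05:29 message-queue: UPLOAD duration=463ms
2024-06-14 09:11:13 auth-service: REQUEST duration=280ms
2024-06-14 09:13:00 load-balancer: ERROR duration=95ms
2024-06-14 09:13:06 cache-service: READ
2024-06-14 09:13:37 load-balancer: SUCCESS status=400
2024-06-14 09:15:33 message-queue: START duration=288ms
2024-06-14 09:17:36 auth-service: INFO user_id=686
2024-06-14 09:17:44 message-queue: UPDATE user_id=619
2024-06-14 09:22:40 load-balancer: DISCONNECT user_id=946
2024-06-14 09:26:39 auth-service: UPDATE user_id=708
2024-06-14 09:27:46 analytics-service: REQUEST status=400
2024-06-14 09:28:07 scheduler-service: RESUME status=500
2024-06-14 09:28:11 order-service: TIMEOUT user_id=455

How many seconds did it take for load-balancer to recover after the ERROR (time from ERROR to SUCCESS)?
37

To calculate recovery time:

1. Find ERROR event for load-balancer: 2024-06-14 09:13:00
2. Find next SUCCESS event for load-balancer: 2024-06-14 09:13:37
3. Recovery time: 2024-06-14 09:13:37 - 2024-06-14 09:13:00 = 37 seconds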